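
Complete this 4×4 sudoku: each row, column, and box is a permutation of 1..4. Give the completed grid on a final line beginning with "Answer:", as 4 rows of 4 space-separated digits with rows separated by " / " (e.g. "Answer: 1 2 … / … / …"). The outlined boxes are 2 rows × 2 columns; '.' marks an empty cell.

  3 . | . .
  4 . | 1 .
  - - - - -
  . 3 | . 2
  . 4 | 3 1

Step 1. [r1c3∈{2,4}] col 3 places 2 nowhere but r1c3 ⇒ r1c3=2.
Step 2. [r4c1∈{2}] only 2 remains possible at r4c1. So r4c1=2.
Step 3. [r1c4∈{4}] r1c4 is down to just 4. So r1c4=4.
Step 4. [r2c2∈{2}] nothing but 2 survives at r2c2. So r2c2=2.
Step 5. [r3c1∈{1}] r3c1 is down to just 1 ⇒ r3c1=1.
Step 6. [r1c2∈{1}] r1c2 is down to just 1 ⇒ r1c2=1.
Step 7. [r2c4∈{3}] only 3 remains possible at r2c4 ⇒ r2c4=3.
Step 8. [r3c3∈{4}] r3c3's peers cover all but 4, so r3c3=4.

Answer: 3 1 2 4 / 4 2 1 3 / 1 3 4 2 / 2 4 3 1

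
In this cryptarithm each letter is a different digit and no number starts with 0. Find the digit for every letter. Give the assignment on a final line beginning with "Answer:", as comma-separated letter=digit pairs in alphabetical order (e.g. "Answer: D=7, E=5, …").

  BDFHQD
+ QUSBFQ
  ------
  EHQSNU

Step 1. [col 1: D + Q ≡ U (mod 10)] several values work for U in column 1 (D + Q ≡ U (mod 10), carry-in 0); try U=6, so U=6.
Step 2. [col 1: D + Q ≡ U (mod 10)] no forcing yet in column 1 (carry-in 0); Q=5 is free and consistent — try it ⇒ Q=5.
Step 3. [col 1: D + Q ≡ U (mod 10)] from column 1 (Q=5, U=6, carry-in 0, digits 5,6 already taken and all letters distinct): D must equal 1 ⇒ D=1.
Step 4. [col 2: Q + F ≡ N (mod 10)] N=9 is one option consistent with column 2 (Q + F ≡ N (mod 10), carry-in 0) — take it, so N=9.
Step 5. [col 2: Q + F ≡ N (mod 10)] column 2 reads Q+F+carry(0)=N with Q=5, N=9; with digits 1,5,6,9 already taken and all letters distinct, the only value for F is 4, so F=4.
Step 6. [col 3: H + B ≡ S (mod 10)] column 3 reads H+B+carry(0)=S with nothing yet; with digits 1,4,5,6,9 already taken and all letters distinct, the only value for S is 0, so S=0.
Step 7. [col 3: H + B ≡ S (mod 10)] column 3 (H + B ≡ S (mod 10), carry-in 0) doesn't pin B yet; pick B=3 and continue. So B=3.
Step 8. [col 3: H + B ≡ S (mod 10)] column 3 reads H+B+carry(0)=S with B=3, S=0; with digits 0,1,3,4,5,6,9 already taken and all letters distinct, the only value for H is 7. So H=7.
Step 9. [col 6: B + Q ≡ E (mod 10)] in column 6 we have B+Q≡E with carry-in 0; given B=3, Q=5 and digits 0,1,3,4,5,6,7,9 already taken and all letters distinct, that pins E to 8, so E=8.

Answer: B=3, D=1, E=8, F=4, H=7, N=9, Q=5, S=0, U=6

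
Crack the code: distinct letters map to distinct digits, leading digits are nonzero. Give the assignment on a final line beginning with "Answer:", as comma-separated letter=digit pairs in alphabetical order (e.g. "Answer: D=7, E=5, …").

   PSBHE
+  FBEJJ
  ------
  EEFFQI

Step 1. [col 1: E + J ≡ I (mod 10)] several values work for J in column 1 (E + J ≡ I (mod 10), carry-in 0); try J=7, so J=7.
Step 2. [col 1: E + J ≡ I (mod 10)] I=8 is one option consistent with column 1 (E + J ≡ I (mod 10), carry-in 0) — take it, so I=8.
Step 3. [col 1: E + J ≡ I (mod 10)] from column 1 (J=7, I=8, carry-in 0, digits 7,8 already taken and all letters distinct): E must equal 1, so E=1.
Step 4. [col 2: H + J ≡ Q (mod 10)] no forcing yet in column 2 (carry-in 0); Q=0 is free and consistent — try it, so Q=0.
Step 5. [col 2: H + J ≡ Q (mod 10)] column 2: given J=7, Q=0, carry-in 0, and digits 0,1,7,8 already taken and all letters distinct, H+J≡Q (mod 10) forces H=3, so H=3.
Step 6. [col 3: B + E ≡ F (mod 10)] several values work for B in column 3 (B + E ≡ F (mod 10), carry-in 1); try B=4, so B=4.
Step 7. [col 3: B + E ≡ F (mod 10)] in column 3 we have B+E≡F with carry-in 1; given B=4, E=1 and digits 0,1,3,4,7,8 already taken and all letters distinct, that pins F to 6 ⇒ F=6.
Step 8. [col 4: S + B ≡ F (mod 10)] column 4 reads S+B+carry(0)=F with B=4, F=6; with digits 0,1,3,4,6,7,8 already taken and all letters distinct, the only value for S is 2 ⇒ S=2.
Step 9. [col 5: P + F ≡ E (mod 10)] from column 5 (F=6, E=1, carry-in 0, digits 0,1,2,3,4,6,7,8 already taken and all letters distinct): P must equal 5. So P=5.

Answer: B=4, E=1, F=6, H=3, I=8, J=7, P=5, Q=0, S=2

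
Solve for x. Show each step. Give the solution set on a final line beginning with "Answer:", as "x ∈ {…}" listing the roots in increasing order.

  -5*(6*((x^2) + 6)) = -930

Step 1. [-5*(6*((x^2) + 6)) = -930] leading coefficient -5: divide by -5 ⇒ div: 6*((x^2) + 6) = 186.
Step 2. [6*((x^2) + 6) = 186] 6 out front; divide by 6 ⇒ div: (x^2) + 6 = 31.
Step 3. [(x^2) + 6 = 31] +6 is outermost — subtract 6 both sides ⇒ sub: x^2 = 25.
Step 4. [x^2 = 25] √ both sides: 25 ≥ 0 gives two branches, so sqrt: x = 5 or -5.

Answer: x ∈ {-5, 5}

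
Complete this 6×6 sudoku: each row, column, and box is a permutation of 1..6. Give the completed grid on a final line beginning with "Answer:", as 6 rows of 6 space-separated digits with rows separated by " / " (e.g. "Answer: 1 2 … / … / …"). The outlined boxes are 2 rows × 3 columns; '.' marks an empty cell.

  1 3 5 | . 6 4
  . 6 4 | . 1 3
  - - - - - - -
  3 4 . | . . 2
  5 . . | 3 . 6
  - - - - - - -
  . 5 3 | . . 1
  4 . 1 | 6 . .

Step 1. [r6c2∈{2}] r6c2 has the single candidate 2. So r6c2=2.
Step 2. [r2c4∈{2,5}] row 2 places 5 nowhere but r2c4. So r2c4=5.
Step 3. [r5c4∈{2,4}] r5c4 is the only open cell in col 4 admitting 4, so r5c4=4.
Step 4. [r3c5∈{5}] r3c5 has the single candidate 5 ⇒ r3c5=5.
Step 5. [r4c3∈{2}] only 2 remains possible at r4c3. So r4c3=2.
Step 6. [r2c1∈{2}] r2c1's peers cover all but 2. So r2c1=2.
Step 7. [r6c6∈{5}] r6c6's peers cover all but 5, so r6c6=5.
Step 8. [r5c1∈{6}] only 6 remains possible at r5c1. So r5c1=6.
Step 9. [r4c2∈{1}] r4c2's peers cover all but 1, so r4c2=1.
Step 10. [r5c5∈{2}] only 2 remains possible at r5c5. So r5c5=2.
Step 11. [r6c5∈{3}] r6c5's peers cover all but 3. So r6c5=3.
Step 12. [r1c4∈{2}] nothing but 2 survives at r1c4 ⇒ r1c4=2.
Step 13. [r3c3∈{6}] only 6 remains possible at r3c3 ⇒ r3c3=6.
Step 14. [r3c4∈{1}] r3c4 has the single candidate 1, so r3c4=1.
Step 15. [r4c5∈{4}] only 4 remains possible at r4c5, so r4c5=4.

Answer: 1 3 5 2 6 4 / 2 6 4 5 1 3 / 3 4 6 1 5 2 / 5 1 2 3 4 6 / 6 5 3 4 2 1 / 4 2 1 6 3 5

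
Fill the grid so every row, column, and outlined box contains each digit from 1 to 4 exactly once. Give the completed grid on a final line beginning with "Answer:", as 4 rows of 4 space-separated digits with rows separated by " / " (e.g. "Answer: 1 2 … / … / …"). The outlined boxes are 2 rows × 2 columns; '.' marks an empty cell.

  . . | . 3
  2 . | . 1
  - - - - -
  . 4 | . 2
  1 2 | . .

Step 1. [r4c3∈{3,4}] row 4 places 3 nowhere but r4c3. So r4c3=3.
Step 2. [r1c1∈{4}] r1c1 is down to just 4, so r1c1=4.
Step 3. [r3c3∈{1}] nothing but 1 survives at r3c3. So r3c3=1.
Step 4. [r4c4∈{4}] r4c4 has the single candidate 4 ⇒ r4c4=4.
Step 5. [r1c3∈{2}] r1c3's peers cover all but 2, so r1c3=2.
Step 6. [r3c1∈{3}] r3c1 is down to just 3. So r3c1=3.
Step 7. [r1c2∈{1}] r1c2's peers cover all but 1, so r1c2=1.
Step 8. [r2c3∈{4}] nothing but 4 survives at r2c3, so r2c3=4.
Step 9. [r2c2∈{3}] r2c2's peers cover all but 3, so r2c2=3.

Answer: 4 1 2 3 / 2 3 4 1 / 3 4 1 2 / 1 2 3 4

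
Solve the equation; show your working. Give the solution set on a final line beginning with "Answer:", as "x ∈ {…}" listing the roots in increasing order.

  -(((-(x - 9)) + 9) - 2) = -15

Step 1. [-(((-(x - 9)) + 9) - 2) = -15] LHS negated; negate both sides ⇒ neg: ((-(x - 9)) + 9) - 2 = 15.
Step 2. [((-(x - 9)) + 9) - 2 = 15] the outer -2 inverts by adding 2, so sub: (-(x - 9)) + 9 = 17.
Step 3. [(-(x - 9)) + 9 = 17] 9 comes off first (subtract 9), so sub: -(x - 9) = 8.
Step 4. [-(x - 9) = 8] leading − — multiply by −1 ⇒ neg: x - 9 = -8.
Step 5. [x - 9 = -8] the outer -9 inverts by adding 9 ⇒ sub: x = 1.

Answer: x ∈ {1}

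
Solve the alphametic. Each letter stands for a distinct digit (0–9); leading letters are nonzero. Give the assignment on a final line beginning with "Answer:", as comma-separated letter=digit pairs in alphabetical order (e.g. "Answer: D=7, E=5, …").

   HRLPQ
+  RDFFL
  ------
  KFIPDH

Step 1. [K] adding two 5-digit numbers gives at most 5+1 digits, and here it does — K is that final carry and must be 1, so K=1.
Step 2. [col 1: Q + L ≡ H (mod 10)] L=3 is one option consistent with column 1 (Q + L ≡ H (mod 10), carry-in 0) — take it, so L=3.
Step 3. [col 1: Q + L ≡ H (mod 10)] column 1 (Q + L ≡ H (mod 10), carry-in 0) doesn't pin H yet; pick H=9 and continue, so H=9.
Step 4. [col 1: Q + L ≡ H (mod 10)] column 1: given L=3, H=9, carry-in 0, and digits 1,3,9 already taken and all letters distinct, Q+L≡H (mod 10) forces Q=6, so Q=6.
Step 5. [col 2: P + F ≡ D (mod 10)] no forcing yet in column 2 (carry-in 0); F=4 is free and consistent — try it ⇒ F=4.
Step 6. [col 2: P + F ≡ D (mod 10)] column 2 reads P+F+carry(0)=D with F=4; with digits 1,3,4,6,9 already taken and all letters distinct, the only value for P is 8. So P=8.
Step 7. [col 2: P + F ≡ D (mod 10)] from column 2 (P=8, F=4, carry-in 0, digits 1,3,4,6,8,9 already taken and all letters distinct): D must equal 2. So D=2.
Step 8. [col 4: R + D ≡ I (mod 10)] column 4: given D=2, carry-in 0, and digits 1,2,3,4,6,8,9 already taken and all letters distinct, R+D≡I (mod 10) forces I=7 ⇒ I=7.
Step 9. [col 4: R + D ≡ I (mod 10)] column 4 reads R+D+carry(0)=I with D=2, I=7; with digits 1,2,3,4,6,7,8,9 already taken and all letters distinct, the only value for R is 5. So R=5.

Answer: D=2, F=4, H=9, I=7, K=1, L=3, P=8, Q=6, R=5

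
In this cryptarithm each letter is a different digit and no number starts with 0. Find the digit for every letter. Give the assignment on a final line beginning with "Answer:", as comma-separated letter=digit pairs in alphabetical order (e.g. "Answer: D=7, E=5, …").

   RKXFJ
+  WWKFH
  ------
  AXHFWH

Step 1. [A] the sum has 6 digits but both addends have 5; that extra leading digit A is the final carry, namely 1, so A=1.
Step 2. [col 1: J + H ≡ H (mod 10)] column 1: given nothing yet, carry-in 0, and digits 1 already taken and all letters distinct, J+H≡H (mod 10) forces J=0, so J=0.
Step 3. [col 1: J + H ≡ H (mod 10)] H=4 is one option consistent with column 1 (J + H ≡ H (mod 10), carry-in 0) — take it, so H=4.
Step 4. [col 2: F + F ≡ W (mod 10)] no forcing yet in column 2 (carry-in 0); F=9 is free and consistent — try it ⇒ F=9.
Step 5. [col 2: F + F ≡ W (mod 10)] column 2 reads F+F+carry(0)=W with F=9; with digits 0,1,4,9 already taken and all letters distinct, the only value for W is 8, so W=8.
Step 6. [col 3: X + K ≡ F (mod 10)] several values work for X in column 3 (X + K ≡ F (mod 10), carry-in 1); try X=2, so X=2.
Step 7. [col 3: X + K ≡ F (mod 10)] column 3 reads X+K+carry(1)=F with X=2, F=9; with digits 0,1,2,4,8,9 already taken and all letters distinct, the only value for K is 6. So K=6.
Step 8. [col 5: R + W ≡ X (mod 10)] column 5: given W=8, X=2, carry-in 1, and digits 0,1,2,4,6,8,9 already taken and all letters distinct, R+W≡X (mod 10) forces R=3. So R=3.

Answer: A=1, F=9, H=4, J=0, K=6, R=3, W=8, X=2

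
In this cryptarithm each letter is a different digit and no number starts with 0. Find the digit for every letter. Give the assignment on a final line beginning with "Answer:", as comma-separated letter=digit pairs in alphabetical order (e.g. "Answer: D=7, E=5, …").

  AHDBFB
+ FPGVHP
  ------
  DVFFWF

Step 1. [col 1: B + P ≡ F (mod 10)] no forcing yet in column 1 (carry-in 0); F=6 is free and consistent — try it. So F=6.
Step 2. [col 1: B + P ≡ F (mod 10)] several values work for P in column 1 (B + P ≡ F (mod 10), carry-in 0); try P=1 ⇒ P=1.
Step 3. [col 1: B + P ≡ F (mod 10)] in column 1 we have B+P≡F with carry-in 0; given P=1, F=6 and digits 1,6 already taken and all letters distinct, that pins B to 5, so B=5.
Step 4. [col 2: F + H ≡ W (mod 10)] column 2 (F + H ≡ W (mod 10), carry-in 0) doesn't pin H yet; pick H=8 and continue ⇒ H=8.
Step 5. [col 2: F + H ≡ W (mod 10)] from column 2 (F=6, H=8, carry-in 0, digits 1,5,6,8 already taken and all letters distinct): W must equal 4. So W=4.
Step 6. [col 3: B + V ≡ F (mod 10)] column 3 reads B+V+carry(1)=F with B=5, F=6; with digits 1,4,5,6,8 already taken and all letters distinct, the only value for V is 0. So V=0.
Step 7. [col 4: D + G ≡ F (mod 10)] no forcing yet in column 4 (carry-in 0); D=9 is free and consistent — try it ⇒ D=9.
Step 8. [col 4: D + G ≡ F (mod 10)] in column 4 we have D+G≡F with carry-in 0; given D=9, F=6 and digits 0,1,4,5,6,8,9 already taken and all letters distinct, that pins G to 7, so G=7.
Step 9. [col 6: A + F ≡ D (mod 10)] column 6 reads A+F+carry(1)=D with F=6, D=9; with digits 0,1,4,5,6,7,8,9 already taken and all letters distinct, the only value for A is 2. So A=2.

Answer: A=2, B=5, D=9, F=6, G=7, H=8, P=1, V=0, W=4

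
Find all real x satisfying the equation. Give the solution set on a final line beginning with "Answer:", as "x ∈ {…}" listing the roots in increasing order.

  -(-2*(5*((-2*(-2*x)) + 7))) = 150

Step 1. [-(-2*(5*((-2*(-2*x)) + 7))) = 150] leading − — multiply by −1, so neg: -2*(5*((-2*(-2*x)) + 7)) = -150.
Step 2. [-2*(5*((-2*(-2*x)) + 7)) = -150] leading coefficient -2: divide by -2, so div: 5*((-2*(-2*x)) + 7) = 75.
Step 3. [5*((-2*(-2*x)) + 7) = 75] leading coefficient 5: divide by 5. So div: (-2*(-2*x)) + 7 = 15.
Step 4. [(-2*(-2*x)) + 7 = 15] subtract 7: x sits inside (… + 7) ⇒ sub: -2*(-2*x) = 8.
Step 5. [-2*(-2*x) = 8] -2·(inner) — divide through by -2, so div: -2*x = -4.
Step 6. [-2*x = -4] leading coefficient -2: divide by -2. So div: x = 2.

Answer: x ∈ {2}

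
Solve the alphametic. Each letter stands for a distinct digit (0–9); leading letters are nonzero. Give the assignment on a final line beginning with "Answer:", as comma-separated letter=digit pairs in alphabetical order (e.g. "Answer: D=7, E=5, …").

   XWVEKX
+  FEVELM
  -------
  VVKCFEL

Step 1. [col 1: X + M ≡ L (mod 10)] several values work for L in column 1 (X + M ≡ L (mod 10), carry-in 0); try L=5. So L=5.
Step 2. [V] the sum has 7 digits but both addends have 6; that extra leading digit V is the final carry, namely 1. So V=1.
Step 3. [col 1: X + M ≡ L (mod 10)] X=8 is one option consistent with column 1 (X + M ≡ L (mod 10), carry-in 0) — take it ⇒ X=8.
Step 4. [col 1: X + M ≡ L (mod 10)] from column 1 (X=8, L=5, carry-in 0, digits 1,5,8 already taken and all letters distinct): M must equal 7 ⇒ M=7.
Step 5. [col 2: K + L ≡ E (mod 10)] no forcing yet in column 2 (carry-in 1); E=6 is free and consistent — try it, so E=6.
Step 6. [col 2: K + L ≡ E (mod 10)] column 2: given L=5, E=6, carry-in 1, and digits 1,5,6,7,8 already taken and all letters distinct, K+L≡E (mod 10) forces K=0, so K=0.
Step 7. [col 3: E + E ≡ F (mod 10)] column 3 reads E+E+carry(0)=F with E=6; with digits 0,1,5,6,7,8 already taken and all letters distinct, the only value for F is 2 ⇒ F=2.
Step 8. [col 4: V + V ≡ C (mod 10)] column 4 reads V+V+carry(1)=C with V=1; with digits 0,1,2,5,6,7,8 already taken and all letters distinct, the only value for C is 3 ⇒ C=3.
Step 9. [col 5: W + E ≡ K (mod 10)] from column 5 (E=6, K=0, carry-in 0, digits 0,1,2,3,5,6,7,8 already taken and all letters distinct): W must equal 4 ⇒ W=4.

Answer: C=3, E=6, F=2, K=0, L=5, M=7, V=1, W=4, X=8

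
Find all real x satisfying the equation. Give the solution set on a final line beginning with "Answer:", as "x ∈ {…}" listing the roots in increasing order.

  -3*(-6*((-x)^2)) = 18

Step 1. [-3*(-6*((-x)^2)) = 18] LHS = -3·(…); ÷-3 both sides. So div: -6*((-x)^2) = -6.
Step 2. [-6*((-x)^2) = -6] leading coefficient -6: divide by -6. So div: (-x)^2 = 1.
Step 3. [(-x)^2 = 1] LHS squared, RHS 1 ≥ 0: apply √ (±). So sqrt: -x = 1 or -1.
Step 4. [-x = 1 or -1] flip signs both sides. So neg: x = -1 or 1.

Answer: x ∈ {-1, 1}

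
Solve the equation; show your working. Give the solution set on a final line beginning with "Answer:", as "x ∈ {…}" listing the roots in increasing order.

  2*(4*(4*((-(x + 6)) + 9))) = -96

Step 1. [2*(4*(4*((-(x + 6)) + 9))) = -96] 2 out front; divide by 2. So div: 4*(4*((-(x + 6)) + 9)) = -48.
Step 2. [4*(4*((-(x + 6)) + 9)) = -48] 4 out front; divide by 4. So div: 4*((-(x + 6)) + 9) = -12.
Step 3. [4*((-(x + 6)) + 9) = -12] divide by the outer 4. So div: (-(x + 6)) + 9 = -3.
Step 4. [(-(x + 6)) + 9 = -3] 9 comes off first (subtract 9). So sub: -(x + 6) = -12.
Step 5. [-(x + 6) = -12] flip signs both sides, so neg: x + 6 = 12.
Step 6. [x + 6 = 12] subtract 6: x sits inside (… + 6), so sub: x = 6.

Answer: x ∈ {6}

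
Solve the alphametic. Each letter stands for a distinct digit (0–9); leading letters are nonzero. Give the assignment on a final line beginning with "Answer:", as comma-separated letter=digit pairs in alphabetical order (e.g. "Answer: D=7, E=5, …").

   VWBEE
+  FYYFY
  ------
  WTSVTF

Step 1. [col 1: E + Y ≡ F (mod 10)] several values work for E in column 1 (E + Y ≡ F (mod 10), carry-in 0); try E=8 ⇒ E=8.
Step 2. [W] W is the leading digit of a 6-digit sum of two 5-digit numbers; the final carry is exactly 1, so W=1.
Step 3. [col 1: E + Y ≡ F (mod 10)] Y=6 is one option consistent with column 1 (E + Y ≡ F (mod 10), carry-in 0) — take it, so Y=6.
Step 4. [col 1: E + Y ≡ F (mod 10)] from column 1 (E=8, Y=6, carry-in 0, digits 1,6,8 already taken and all letters distinct): F must equal 4, so F=4.
Step 5. [col 2: E + F ≡ T (mod 10)] from column 2 (E=8, F=4, carry-in 1, digits 1,4,6,8 already taken and all letters distinct): T must equal 3 ⇒ T=3.
Step 6. [col 3: B + Y ≡ V (mod 10)] B=2 is one option consistent with column 3 (B + Y ≡ V (mod 10), carry-in 1) — take it ⇒ B=2.
Step 7. [col 3: B + Y ≡ V (mod 10)] in column 3 we have B+Y≡V with carry-in 1; given B=2, Y=6 and digits 1,2,3,4,6,8 already taken and all letters distinct, that pins V to 9 ⇒ V=9.
Step 8. [col 4: W + Y ≡ S (mod 10)] column 4 reads W+Y+carry(0)=S with W=1, Y=6; with digits 1,2,3,4,6,8,9 already taken and all letters distinct, the only value for S is 7. So S=7.

Answer: B=2, E=8, F=4, S=7, T=3, V=9, W=1, Y=6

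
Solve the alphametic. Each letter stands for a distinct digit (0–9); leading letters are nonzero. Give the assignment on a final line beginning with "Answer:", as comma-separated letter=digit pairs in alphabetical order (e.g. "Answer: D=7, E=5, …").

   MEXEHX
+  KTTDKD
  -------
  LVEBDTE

Step 1. [col 1: X + D ≡ E (mod 10)] column 1 (X + D ≡ E (mod 10), carry-in 0) doesn't pin D yet; pick D=6 and continue. So D=6.
Step 2. [col 1: X + D ≡ E (mod 10)] several values work for E in column 1 (X + D ≡ E (mod 10), carry-in 0); try E=9 ⇒ E=9.
Step 3. [col 1: X + D ≡ E (mod 10)] column 1 reads X+D+carry(0)=E with D=6, E=9; with digits 6,9 already taken and all letters distinct, the only value for X is 3 ⇒ X=3.
Step 4. [col 2: H + K ≡ T (mod 10)] no forcing yet in column 2 (carry-in 0); H=2 is free and consistent — try it, so H=2.
Step 5. [col 2: H + K ≡ T (mod 10)] no forcing yet in column 2 (carry-in 0); K=8 is free and consistent — try it ⇒ K=8.
Step 6. [L] adding two 6-digit numbers gives at most 6+1 digits, and here it does — L is that final carry and must be 1 ⇒ L=1.
Step 7. [col 2: H + K ≡ T (mod 10)] in column 2 we have H+K≡T with carry-in 0; given H=2, K=8 and digits 1,2,3,6,8,9 already taken and all letters distinct, that pins T to 0 ⇒ T=0.
Step 8. [col 4: X + T ≡ B (mod 10)] column 4: given X=3, T=0, carry-in 1, and digits 0,1,2,3,6,8,9 already taken and all letters distinct, X+T≡B (mod 10) forces B=4. So B=4.
Step 9. [col 6: M + K ≡ V (mod 10)] column 6: given K=8, carry-in 0, and digits 0,1,2,3,4,6,8,9 already taken and all letters distinct, M+K≡V (mod 10) forces V=5, so V=5.
Step 10. [col 6: M + K ≡ V (mod 10)] column 6 reads M+K+carry(0)=V with K=8, V=5; with digits 0,1,2,3,4,5,6,8,9 already taken and all letters distinct, the only value for M is 7. So M=7.

Answer: B=4, D=6, E=9, H=2, K=8, L=1, M=7, T=0, V=5, X=3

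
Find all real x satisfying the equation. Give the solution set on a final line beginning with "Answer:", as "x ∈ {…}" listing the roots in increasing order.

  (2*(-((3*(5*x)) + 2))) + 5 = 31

Step 1. [(2*(-((3*(5*x)) + 2))) + 5 = 31] +5 is outermost — subtract 5 both sides. So sub: 2*(-((3*(5*x)) + 2)) = 26.
Step 2. [2*(-((3*(5*x)) + 2)) = 26] 2 out front; divide by 2, so div: -((3*(5*x)) + 2) = 13.
Step 3. [-((3*(5*x)) + 2) = 13] leading − — multiply by −1 ⇒ neg: (3*(5*x)) + 2 = -13.
Step 4. [(3*(5*x)) + 2 = -13] 2 comes off first (subtract 2). So sub: 3*(5*x) = -15.
Step 5. [3*(5*x) = -15] leading coefficient 3: divide by 3. So div: 5*x = -5.
Step 6. [5*x = -5] 5 out front; divide by 5 ⇒ div: x = -1.

Answer: x ∈ {-1}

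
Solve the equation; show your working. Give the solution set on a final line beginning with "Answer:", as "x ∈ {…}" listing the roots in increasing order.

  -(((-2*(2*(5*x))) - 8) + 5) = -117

Step 1. [-(((-2*(2*(5*x))) - 8) + 5) = -117] flip signs both sides, so neg: ((-2*(2*(5*x))) - 8) + 5 = 117.
Step 2. [((-2*(2*(5*x))) - 8) + 5 = 117] subtract 5: x sits inside (… + 5). So sub: (-2*(2*(5*x))) - 8 = 112.
Step 3. [(-2*(2*(5*x))) - 8 = 112] peel the -8: add 8 from each side. So sub: -2*(2*(5*x)) = 120.
Step 4. [-2*(2*(5*x)) = 120] -2·(inner) — divide through by -2, so div: 2*(5*x) = -60.
Step 5. [2*(5*x) = -60] divide by the outer 2. So div: 5*x = -30.
Step 6. [5*x = -30] 5 out front; divide by 5 ⇒ div: x = -6.

Answer: x ∈ {-6}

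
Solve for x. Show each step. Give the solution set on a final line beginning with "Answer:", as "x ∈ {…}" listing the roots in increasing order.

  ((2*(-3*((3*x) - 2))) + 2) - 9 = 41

Step 1. [((2*(-3*((3*x) - 2))) + 2) - 9 = 41] -9 is outermost — add 9 both sides, so sub: (2*(-3*((3*x) - 2))) + 2 = 50.
Step 2. [(2*(-3*((3*x) - 2))) + 2 = 50] 2 comes off first (subtract 2). So sub: 2*(-3*((3*x) - 2)) = 48.
Step 3. [2*(-3*((3*x) - 2)) = 48] leading coefficient 2: divide by 2, so div: -3*((3*x) - 2) = 24.
Step 4. [-3*((3*x) - 2) = 24] LHS = -3·(…); ÷-3 both sides ⇒ div: (3*x) - 2 = -8.
Step 5. [(3*x) - 2 = -8] 2 comes off first (add 2) ⇒ sub: 3*x = -6.
Step 6. [3*x = -6] leading coefficient 3: divide by 3 ⇒ div: x = -2.

Answer: x ∈ {-2}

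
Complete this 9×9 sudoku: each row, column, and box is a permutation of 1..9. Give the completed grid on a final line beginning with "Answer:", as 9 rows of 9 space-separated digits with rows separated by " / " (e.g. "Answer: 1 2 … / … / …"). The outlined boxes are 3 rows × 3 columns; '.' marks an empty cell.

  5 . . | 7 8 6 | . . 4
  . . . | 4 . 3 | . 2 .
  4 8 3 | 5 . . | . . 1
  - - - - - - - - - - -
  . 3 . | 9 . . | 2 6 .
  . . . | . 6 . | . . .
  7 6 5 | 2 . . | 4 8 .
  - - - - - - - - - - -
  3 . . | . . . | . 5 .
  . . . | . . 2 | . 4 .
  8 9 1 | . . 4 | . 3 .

Step 1. [r5c8∈{1,7,9}] 1 has one home in col 8: r5c8 ⇒ r5c8=1.
Step 2. [r3c7∈{6,7,9}] row 3 places 6 nowhere but r3c7 ⇒ r3c7=6.
Step 3. [r9c7∈{7}] only 7 remains possible at r9c7, so r9c7=7.
Step 4. [r2c5∈{1,9}] in box 2, 1 fits only at r2c5, so r2c5=1.
Step 5. [r6c9∈{3,9}] r6c9 is the only open cell in row 6 admitting 9. So r6c9=9.
Step 6. [r8c1∈{6}] r8c1 is down to just 6 ⇒ r8c1=6.
Step 7. [r8c3∈{7}] only 7 remains possible at r8c3, so r8c3=7.
Step 8. [r8c9∈{8}] only 8 remains possible at r8c9 ⇒ r8c9=8.
Step 9. [r2c1∈{9}] nothing but 9 survives at r2c1 ⇒ r2c1=9.
Step 10. [r5c9∈{3,5,7}] col 9 places 3 nowhere but r5c9 ⇒ r5c9=3.
Step 11. [r5c6∈{5,7,8}] across row 5, 7 lands solely at r5c6 ⇒ r5c6=7.
Step 12. [r4c6∈{1,5,8}] 5 has one home in col 6: r4c6. So r4c6=5.
Step 13. [r5c3∈{2,4,8,9}] 9 has one home in row 5: r5c3. So r5c3=9.
Step 14. [r7c6∈{1,8,9}] in col 6, 8 fits only at r7c6. So r7c6=8.
Step 15. [r5c2∈{2,4}] in row 5, 4 fits only at r5c2. So r5c2=4.
Step 16. [r7c2∈{2}] only 2 remains possible at r7c2. So r7c2=2.
Step 17. [r2c9∈{5,7}] 5 has one home in col 9: r2c9 ⇒ r2c9=5.
Step 18. [r8c4∈{1,3}] in col 4, 3 fits only at r8c4 ⇒ r8c4=3.
Step 19. [r9c4∈{6}] r9c4 is down to just 6 ⇒ r9c4=6.
Step 20. [r8c7∈{1,9}] row 8 places 1 nowhere but r8c7, so r8c7=1.
Step 21. [r8c5∈{5,9}] across row 8, 9 lands solely at r8c5. So r8c5=9.
Step 22. [r1c8∈{9}] r1c8 has the single candidate 9. So r1c8=9.
Step 23. [r4c1∈{1}] nothing but 1 survives at r4c1. So r4c1=1.
Step 24. [r6c6∈{1}] only 1 remains possible at r6c6, so r6c6=1.
Step 25. [r7c9∈{6}] r7c9's peers cover all but 6. So r7c9=6.
Step 26. [r2c2∈{7}] r2c2's peers cover all but 7, so r2c2=7.
Step 27. [r5c1∈{2}] r5c1's peers cover all but 2, so r5c1=2.
Step 28. [r7c7∈{9}] r7c7's peers cover all but 9 ⇒ r7c7=9.
Step 29. [r4c3∈{8}] r4c3 has the single candidate 8, so r4c3=8.
Step 30. [r7c3∈{4}] r7c3's peers cover all but 4. So r7c3=4.
Step 31. [r5c4∈{8}] only 8 remains possible at r5c4, so r5c4=8.
Step 32. [r4c5∈{4}] r4c5's peers cover all but 4, so r4c5=4.
Step 33. [r5c7∈{5}] only 5 remains possible at r5c7 ⇒ r5c7=5.
Step 34. [r3c6∈{9}] r3c6's peers cover all but 9, so r3c6=9.
Step 35. [r1c2∈{1}] r1c2's peers cover all but 1 ⇒ r1c2=1.
Step 36. [r6c5∈{3}] r6c5 has the single candidate 3 ⇒ r6c5=3.
Step 37. [r7c4∈{1}] r7c4 is down to just 1, so r7c4=1.
Step 38. [r1c7∈{3}] r1c7 has the single candidate 3 ⇒ r1c7=3.
Step 39. [r4c9∈{7}] r4c9 is down to just 7. So r4c9=7.
Step 40. [r2c7∈{8}] r2c7 is down to just 8 ⇒ r2c7=8.
Step 41. [r8c2∈{5}] r8c2's peers cover all but 5 ⇒ r8c2=5.
Step 42. [r1c3∈{2}] only 2 remains possible at r1c3 ⇒ r1c3=2.
Step 43. [r2c3∈{6}] r2c3 is down to just 6, so r2c3=6.
Step 44. [r9c9∈{2}] only 2 remains possible at r9c9. So r9c9=2.
Step 45. [r3c8∈{7}] nothing but 7 survives at r3c8, so r3c8=7.
Step 46. [r9c5∈{5}] r9c5's peers cover all but 5, so r9c5=5.
Step 47. [r7c5∈{7}] nothing but 7 survives at r7c5 ⇒ r7c5=7.
Step 48. [r3c5∈{2}] r3c5's peers cover all but 2, so r3c5=2.

Answer: 5 1 2 7 8 6 3 9 4 / 9 7 6 4 1 3 8 2 5 / 4 8 3 5 2 9 6 7 1 / 1 3 8 9 4 5 2 6 7 / 2 4 9 8 6 7 5 1 3 / 7 6 5 2 3 1 4 8 9 / 3 2 4 1 7 8 9 5 6 / 6 5 7 3 9 2 1 4 8 / 8 9 1 6 5 4 7 3 2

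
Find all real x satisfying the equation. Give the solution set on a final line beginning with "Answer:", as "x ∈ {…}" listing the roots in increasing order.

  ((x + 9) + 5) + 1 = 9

Step 1. [((x + 9) + 5) + 1 = 9] subtract 1: x sits inside (… + 1). So sub: (x + 9) + 5 = 8.
Step 2. [(x + 9) + 5 = 8] peel the +5: subtract 5 from each side, so sub: x + 9 = 3.
Step 3. [x + 9 = 3] +9 is outermost — subtract 9 both sides ⇒ sub: x = -6.

Answer: x ∈ {-6}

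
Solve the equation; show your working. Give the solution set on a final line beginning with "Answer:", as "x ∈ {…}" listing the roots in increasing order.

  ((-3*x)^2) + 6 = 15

Step 1. [((-3*x)^2) + 6 = 15] +6 is outermost — subtract 6 both sides. So sub: (-3*x)^2 = 9.
Step 2. [(-3*x)^2 = 9] 9 ≥ 0, LHS is (·)² — take ±√, so sqrt: -3*x = 3 or -3.
Step 3. [-3*x = 3 or -3] -3·(inner) — divide through by -3. So div: x = -1 or 1.

Answer: x ∈ {-1, 1}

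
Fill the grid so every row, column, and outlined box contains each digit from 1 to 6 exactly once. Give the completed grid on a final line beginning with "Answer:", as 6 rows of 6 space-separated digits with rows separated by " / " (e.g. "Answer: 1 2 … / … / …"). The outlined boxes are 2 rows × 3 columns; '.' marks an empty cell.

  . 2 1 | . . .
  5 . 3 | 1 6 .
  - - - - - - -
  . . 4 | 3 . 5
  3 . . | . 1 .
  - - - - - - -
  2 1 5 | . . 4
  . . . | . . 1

Step 1. [r4c6∈{2,6}] in col 6, 6 fits only at r4c6 ⇒ r4c6=6.
Step 2. [r1c5∈{3,4,5}] 4 has one home in col 5: r1c5. So r1c5=4.
Step 3. [r6c5∈{2,3,5}] in col 5, 5 fits only at r6c5 ⇒ r6c5=5.
Step 4. [r6c3∈{6}] r6c3's peers cover all but 6 ⇒ r6c3=6.
Step 5. [r6c1∈{4}] nothing but 4 survives at r6c1 ⇒ r6c1=4.
Step 6. [r6c4∈{2}] only 2 remains possible at r6c4 ⇒ r6c4=2.
Step 7. [r1c1∈{6}] r1c1 has the single candidate 6 ⇒ r1c1=6.
Step 8. [r2c6∈{2}] r2c6 is down to just 2. So r2c6=2.
Step 9. [r1c6∈{3}] nothing but 3 survives at r1c6, so r1c6=3.
Step 10. [r6c2∈{3}] r6c2 has the single candidate 3, so r6c2=3.
Step 11. [r4c4∈{4}] only 4 remains possible at r4c4, so r4c4=4.
Step 12. [r5c5∈{3}] nothing but 3 survives at r5c5, so r5c5=3.
Step 13. [r3c2∈{6}] only 6 remains possible at r3c2. So r3c2=6.
Step 14. [r3c1∈{1}] r3c1's peers cover all but 1. So r3c1=1.
Step 15. [r4c3∈{2}] r4c3's peers cover all but 2. So r4c3=2.
Step 16. [r4c2∈{5}] r4c2 has the single candidate 5 ⇒ r4c2=5.
Step 17. [r3c5∈{2}] only 2 remains possible at r3c5. So r3c5=2.
Step 18. [r1c4∈{5}] nothing but 5 survives at r1c4. So r1c4=5.
Step 19. [r2c2∈{4}] r2c2's peers cover all but 4, so r2c2=4.
Step 20. [r5c4∈{6}] nothing but 6 survives at r5c4. So r5c4=6.

Answer: 6 2 1 5 4 3 / 5 4 3 1 6 2 / 1 6 4 3 2 5 / 3 5 2 4 1 6 / 2 1 5 6 3 4 / 4 3 6 2 5 1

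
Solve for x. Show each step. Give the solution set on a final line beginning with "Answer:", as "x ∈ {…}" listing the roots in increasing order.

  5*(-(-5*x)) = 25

Step 1. [5*(-(-5*x)) = 25] 5 out front; divide by 5, so div: -(-5*x) = 5.
Step 2. [-(-5*x) = 5] LHS negated; negate both sides ⇒ neg: -5*x = -5.
Step 3. [-5*x = -5] -5·(inner) — divide through by -5. So div: x = 1.

Answer: x ∈ {1}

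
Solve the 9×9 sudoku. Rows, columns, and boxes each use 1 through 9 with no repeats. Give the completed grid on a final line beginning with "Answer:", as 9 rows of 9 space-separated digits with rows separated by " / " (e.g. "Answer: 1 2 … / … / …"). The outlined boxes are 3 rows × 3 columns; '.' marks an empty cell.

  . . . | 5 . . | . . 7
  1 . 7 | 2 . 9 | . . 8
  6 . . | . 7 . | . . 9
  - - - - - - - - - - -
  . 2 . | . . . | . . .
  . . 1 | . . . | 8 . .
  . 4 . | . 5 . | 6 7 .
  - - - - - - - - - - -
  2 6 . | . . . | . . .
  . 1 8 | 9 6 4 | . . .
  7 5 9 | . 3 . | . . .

Step 1. [r6c3∈{3}] r6c3 is down to just 3, so r6c3=3.
Step 2. [r1c1∈{3,4,8,9}] col 1 places 4 nowhere but r1c1 ⇒ r1c1=4.
Step 3. [r9c6∈{1,2,8}] in box 8, 2 fits only at r9c6 ⇒ r9c6=2.
Step 4. [r7c6∈{1,5,7,8}] r7c6 is the only open cell in col 6 admitting 5 ⇒ r7c6=5.
Step 5. [r1c6∈{1,3,6,8}] 6 has one home in box 2: r1c6. So r1c6=6.
Step 6. [r2c5∈{4}] r2c5's peers cover all but 4 ⇒ r2c5=4.
Step 7. [r7c4∈{1,7,8}] in box 8, 7 fits only at r7c4, so r7c4=7.
Step 8. [r3c3∈{2,5}] r3c3 is the only open cell in box 1 admitting 5, so r3c3=5.
Step 9. [r4c6∈{1,3,7,8}] 7 has one home in row 4: r4c6, so r4c6=7.
Step 10. [r5c6∈{3}] r5c6 is down to just 3, so r5c6=3.
Step 11. [r3c4∈{1,3,8}] r3c4 is the only open cell in col 4 admitting 3 ⇒ r3c4=3.
Step 12. [r6c9∈{1,2}] in row 6, 2 fits only at r6c9. So r6c9=2.
Step 13. [r6c1∈{8,9}] in row 6, 9 fits only at r6c1 ⇒ r6c1=9.
Step 14. [r4c1∈{5,8}] in col 1, 8 fits only at r4c1. So r4c1=8.
Step 15. [r8c1∈{3}] r8c1 is down to just 3, so r8c1=3.
Step 16. [r8c9∈{5}] r8c9 has the single candidate 5, so r8c9=5.
Step 17. [r5c9∈{4}] r5c9 has the single candidate 4, so r5c9=4.
Step 18. [r2c2∈{3}] r2c2's peers cover all but 3, so r2c2=3.
Step 19. [r8c8∈{2}] r8c8 is down to just 2. So r8c8=2.
Step 20. [r3c7∈{1,2,4}] row 3 places 2 nowhere but r3c7. So r3c7=2.
Step 21. [r3c8∈{1,4}] row 3 places 4 nowhere but r3c8. So r3c8=4.
Step 22. [r3c6∈{1,8}] r3c6 is the only open cell in row 3 admitting 1, so r3c6=1.
Step 23. [r6c4∈{1,8}] 1 has one home in row 6: r6c4. So r6c4=1.
Step 24. [r7c5∈{1,8}] r7c5 is the only open cell in col 5 admitting 1, so r7c5=1.
Step 25. [r4c5∈{9}] r4c5 has the single candidate 9 ⇒ r4c5=9.
Step 26. [r7c9∈{3}] r7c9 has the single candidate 3, so r7c9=3.
Step 27. [r4c9∈{1}] only 1 remains possible at r4c9. So r4c9=1.
Step 28. [r7c7∈{4,9}] across col 7, 9 lands solely at r7c7. So r7c7=9.
Step 29. [r2c8∈{5,6}] r2c8 is the only open cell in row 2 admitting 6. So r2c8=6.
Step 30. [r7c8∈{8}] r7c8's peers cover all but 8. So r7c8=8.
Step 31. [r9c8∈{1}] r9c8's peers cover all but 1, so r9c8=1.
Step 32. [r1c8∈{3}] r1c8 has the single candidate 3 ⇒ r1c8=3.
Step 33. [r4c8∈{5}] r4c8 has the single candidate 5. So r4c8=5.
Step 34. [r4c4∈{4,6}] row 4 places 4 nowhere but r4c4. So r4c4=4.
Step 35. [r1c5∈{8}] r1c5 has the single candidate 8. So r1c5=8.
Step 36. [r9c9∈{6}] r9c9 is down to just 6 ⇒ r9c9=6.
Step 37. [r1c3∈{2}] r1c3's peers cover all but 2. So r1c3=2.
Step 38. [r5c1∈{5}] nothing but 5 survives at r5c1. So r5c1=5.
Step 39. [r2c7∈{5}] r2c7 has the single candidate 5 ⇒ r2c7=5.
Step 40. [r4c7∈{3}] r4c7 is down to just 3 ⇒ r4c7=3.
Step 41. [r8c7∈{7}] r8c7 is down to just 7 ⇒ r8c7=7.
Step 42. [r5c4∈{6}] r5c4's peers cover all but 6. So r5c4=6.
Step 43. [r4c3∈{6}] r4c3's peers cover all but 6. So r4c3=6.
Step 44. [r3c2∈{8}] only 8 remains possible at r3c2, so r3c2=8.
Step 45. [r6c6∈{8}] r6c6 is down to just 8 ⇒ r6c6=8.
Step 46. [r5c5∈{2}] r5c5 has the single candidate 2, so r5c5=2.
Step 47. [r1c2∈{9}] nothing but 9 survives at r1c2 ⇒ r1c2=9.
Step 48. [r5c8∈{9}] only 9 remains possible at r5c8. So r5c8=9.
Step 49. [r9c7∈{4}] r9c7's peers cover all but 4. So r9c7=4.
Step 50. [r9c4∈{8}] only 8 remains possible at r9c4. So r9c4=8.
Step 51. [r7c3∈{4}] r7c3 is down to just 4. So r7c3=4.
Step 52. [r5c2∈{7}] nothing but 7 survives at r5c2 ⇒ r5c2=7.
Step 53. [r1c7∈{1}] only 1 remains possible at r1c7, so r1c7=1.

Answer: 4 9 2 5 8 6 1 3 7 / 1 3 7 2 4 9 5 6 8 / 6 8 5 3 7 1 2 4 9 / 8 2 6 4 9 7 3 5 1 / 5 7 1 6 2 3 8 9 4 / 9 4 3 1 5 8 6 7 2 / 2 6 4 7 1 5 9 8 3 / 3 1 8 9 6 4 7 2 5 / 7 5 9 8 3 2 4 1 6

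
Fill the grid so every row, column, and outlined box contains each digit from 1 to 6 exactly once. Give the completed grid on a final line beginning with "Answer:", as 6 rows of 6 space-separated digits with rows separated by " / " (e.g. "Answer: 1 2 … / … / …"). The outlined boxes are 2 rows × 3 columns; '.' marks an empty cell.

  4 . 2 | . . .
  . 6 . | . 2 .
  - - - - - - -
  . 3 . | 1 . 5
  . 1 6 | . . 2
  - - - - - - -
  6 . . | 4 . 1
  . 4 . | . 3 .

Step 1. [r2c1∈{1,3,5}] across col 1, 3 lands solely at r2c1. So r2c1=3.
Step 2. [r5c5∈{5}] r5c5 has the single candidate 5. So r5c5=5.
Step 3. [r6c1∈{1,2,5}] col 1 places 1 nowhere but r6c1, so r6c1=1.
Step 4. [r1c2∈{5}] r1c2's peers cover all but 5 ⇒ r1c2=5.
Step 5. [r1c6∈{3,6}] in col 6, 3 fits only at r1c6, so r1c6=3.
Step 6. [r1c4∈{6}] only 6 remains possible at r1c4 ⇒ r1c4=6.
Step 7. [r4c5∈{4}] nothing but 4 survives at r4c5 ⇒ r4c5=4.
Step 8. [r4c4∈{3}] r4c4 has the single candidate 3 ⇒ r4c4=3.
Step 9. [r2c4∈{5}] r2c4 is down to just 5. So r2c4=5.
Step 10. [r5c2∈{2}] r5c2 is down to just 2, so r5c2=2.
Step 11. [r1c5∈{1}] nothing but 1 survives at r1c5. So r1c5=1.
Step 12. [r6c6∈{6}] only 6 remains possible at r6c6, so r6c6=6.
Step 13. [r3c1∈{2}] r3c1 has the single candidate 2. So r3c1=2.
Step 14. [r4c1∈{5}] nothing but 5 survives at r4c1, so r4c1=5.
Step 15. [r2c6∈{4}] r2c6's peers cover all but 4, so r2c6=4.
Step 16. [r6c3∈{5}] only 5 remains possible at r6c3. So r6c3=5.
Step 17. [r2c3∈{1}] r2c3 has the single candidate 1 ⇒ r2c3=1.
Step 18. [r3c3∈{4}] r3c3 has the single candidate 4 ⇒ r3c3=4.
Step 19. [r6c4∈{2}] nothing but 2 survives at r6c4. So r6c4=2.
Step 20. [r3c5∈{6}] r3c5 has the single candidate 6 ⇒ r3c5=6.
Step 21. [r5c3∈{3}] only 3 remains possible at r5c3 ⇒ r5c3=3.

Answer: 4 5 2 6 1 3 / 3 6 1 5 2 4 / 2 3 4 1 6 5 / 5 1 6 3 4 2 / 6 2 3 4 5 1 / 1 4 5 2 3 6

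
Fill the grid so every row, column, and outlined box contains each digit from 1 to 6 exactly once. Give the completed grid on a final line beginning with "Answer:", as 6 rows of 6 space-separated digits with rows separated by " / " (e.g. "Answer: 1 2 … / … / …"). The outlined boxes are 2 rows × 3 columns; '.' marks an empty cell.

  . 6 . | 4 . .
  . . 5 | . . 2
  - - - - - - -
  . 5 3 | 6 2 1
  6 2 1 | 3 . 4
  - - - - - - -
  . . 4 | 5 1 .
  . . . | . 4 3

Step 1. [r1c1∈{1,2,3}] 1 has one home in row 1: r1c1. So r1c1=1.
Step 2. [r5c1∈{2,3}] row 5 places 2 nowhere but r5c1. So r5c1=2.
Step 3. [r2c1∈{3,4}] across col 1, 3 lands solely at r2c1. So r2c1=3.
Step 4. [r1c6∈{5}] r1c6 is down to just 5 ⇒ r1c6=5.
Step 5. [r1c3∈{2}] only 2 remains possible at r1c3. So r1c3=2.
Step 6. [r2c4∈{1}] r2c4 has the single candidate 1. So r2c4=1.
Step 7. [r5c6∈{6}] only 6 remains possible at r5c6. So r5c6=6.
Step 8. [r6c3∈{6}] r6c3 has the single candidate 6. So r6c3=6.
Step 9. [r5c2∈{3}] r5c2 has the single candidate 3. So r5c2=3.
Step 10. [r3c1∈{4}] r3c1 is down to just 4 ⇒ r3c1=4.
Step 11. [r4c5∈{5}] r4c5 has the single candidate 5. So r4c5=5.
Step 12. [r6c4∈{2}] r6c4 is down to just 2, so r6c4=2.
Step 13. [r1c5∈{3}] r1c5 is down to just 3 ⇒ r1c5=3.
Step 14. [r2c2∈{4}] r2c2 is down to just 4, so r2c2=4.
Step 15. [r6c2∈{1}] r6c2 is down to just 1 ⇒ r6c2=1.
Step 16. [r2c5∈{6}] only 6 remains possible at r2c5 ⇒ r2c5=6.
Step 17. [r6c1∈{5}] nothing but 5 survives at r6c1, so r6c1=5.

Answer: 1 6 2 4 3 5 / 3 4 5 1 6 2 / 4 5 3 6 2 1 / 6 2 1 3 5 4 / 2 3 4 5 1 6 / 5 1 6 2 4 3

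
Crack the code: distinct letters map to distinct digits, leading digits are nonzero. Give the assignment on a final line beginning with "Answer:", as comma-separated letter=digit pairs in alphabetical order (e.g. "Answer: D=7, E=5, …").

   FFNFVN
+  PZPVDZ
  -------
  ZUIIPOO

Step 1. [col 1: N + Z ≡ O (mod 10)] no forcing yet in column 1 (carry-in 0); O=7 is free and consistent — try it, so O=7.
Step 2. [col 1: N + Z ≡ O (mod 10)] no forcing yet in column 1 (carry-in 0); Z=1 is free and consistent — try it ⇒ Z=1.
Step 3. [col 1: N + Z ≡ O (mod 10)] in column 1 we have N+Z≡O with carry-in 0; given Z=1, O=7 and digits 1,7 already taken and all letters distinct, that pins N to 6, so N=6.
Step 4. [col 2: V + D ≡ O (mod 10)] no forcing yet in column 2 (carry-in 0); V=4 is free and consistent — try it. So V=4.
Step 5. [col 2: V + D ≡ O (mod 10)] column 2 reads V+D+carry(0)=O with V=4, O=7; with digits 1,4,6,7 already taken and all letters distinct, the only value for D is 3 ⇒ D=3.
Step 6. [col 3: F + V ≡ P (mod 10)] no forcing yet in column 3 (carry-in 0); F=8 is free and consistent — try it, so F=8.
Step 7. [col 3: F + V ≡ P (mod 10)] in column 3 we have F+V≡P with carry-in 0; given F=8, V=4 and digits 1,3,4,6,7,8 already taken and all letters distinct, that pins P to 2, so P=2.
Step 8. [col 4: N + P ≡ I (mod 10)] column 4 reads N+P+carry(1)=I with N=6, P=2; with digits 1,2,3,4,6,7,8 already taken and all letters distinct, the only value for I is 9, so I=9.
Step 9. [col 6: F + P ≡ U (mod 10)] from column 6 (F=8, P=2, carry-in 0, digits 1,2,3,4,6,7,8,9 already taken and all letters distinct): U must equal 0 ⇒ U=0.

Answer: D=3, F=8, I=9, N=6, O=7, P=2, U=0, V=4, Z=1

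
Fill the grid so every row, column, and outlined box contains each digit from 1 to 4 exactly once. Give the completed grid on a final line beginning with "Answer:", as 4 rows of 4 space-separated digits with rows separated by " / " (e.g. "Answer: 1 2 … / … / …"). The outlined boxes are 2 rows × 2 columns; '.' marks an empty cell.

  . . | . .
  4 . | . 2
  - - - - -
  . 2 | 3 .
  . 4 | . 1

Step 1. [r1c4∈{3,4}] across col 4, 3 lands solely at r1c4. So r1c4=3.
Step 2. [r1c2∈{1}] r1c2 has the single candidate 1. So r1c2=1.
Step 3. [r3c4∈{4}] nothing but 4 survives at r3c4 ⇒ r3c4=4.
Step 4. [r1c1∈{2}] only 2 remains possible at r1c1, so r1c1=2.
Step 5. [r4c3∈{2}] only 2 remains possible at r4c3 ⇒ r4c3=2.
Step 6. [r2c3∈{1}] r2c3's peers cover all but 1. So r2c3=1.
Step 7. [r1c3∈{4}] r1c3 has the single candidate 4. So r1c3=4.
Step 8. [r2c2∈{3}] nothing but 3 survives at r2c2. So r2c2=3.
Step 9. [r3c1∈{1}] only 1 remains possible at r3c1, so r3c1=1.
Step 10. [r4c1∈{3}] only 3 remains possible at r4c1, so r4c1=3.

Answer: 2 1 4 3 / 4 3 1 2 / 1 2 3 4 / 3 4 2 1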